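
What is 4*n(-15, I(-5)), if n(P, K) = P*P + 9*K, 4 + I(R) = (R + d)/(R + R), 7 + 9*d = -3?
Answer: 778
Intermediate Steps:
d = -10/9 (d = -7/9 + (1/9)*(-3) = -7/9 - 1/3 = -10/9 ≈ -1.1111)
I(R) = -4 + (-10/9 + R)/(2*R) (I(R) = -4 + (R - 10/9)/(R + R) = -4 + (-10/9 + R)/((2*R)) = -4 + (-10/9 + R)*(1/(2*R)) = -4 + (-10/9 + R)/(2*R))
n(P, K) = P**2 + 9*K
4*n(-15, I(-5)) = 4*((-15)**2 + 9*((1/18)*(-10 - 63*(-5))/(-5))) = 4*(225 + 9*((1/18)*(-1/5)*(-10 + 315))) = 4*(225 + 9*((1/18)*(-1/5)*305)) = 4*(225 + 9*(-61/18)) = 4*(225 - 61/2) = 4*(389/2) = 778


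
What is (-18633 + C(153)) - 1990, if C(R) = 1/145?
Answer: -2990334/145 ≈ -20623.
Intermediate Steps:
C(R) = 1/145
(-18633 + C(153)) - 1990 = (-18633 + 1/145) - 1990 = -2701784/145 - 1990 = -2990334/145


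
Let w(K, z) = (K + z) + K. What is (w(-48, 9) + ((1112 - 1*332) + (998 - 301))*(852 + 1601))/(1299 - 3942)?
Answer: -3622994/2643 ≈ -1370.8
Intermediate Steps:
w(K, z) = z + 2*K
(w(-48, 9) + ((1112 - 1*332) + (998 - 301))*(852 + 1601))/(1299 - 3942) = ((9 + 2*(-48)) + ((1112 - 1*332) + (998 - 301))*(852 + 1601))/(1299 - 3942) = ((9 - 96) + ((1112 - 332) + 697)*2453)/(-2643) = (-87 + (780 + 697)*2453)*(-1/2643) = (-87 + 1477*2453)*(-1/2643) = (-87 + 3623081)*(-1/2643) = 3622994*(-1/2643) = -3622994/2643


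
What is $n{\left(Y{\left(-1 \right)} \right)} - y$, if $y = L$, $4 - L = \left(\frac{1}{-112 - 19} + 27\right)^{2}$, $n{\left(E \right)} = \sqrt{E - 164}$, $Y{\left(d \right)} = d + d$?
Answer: $\frac{12434652}{17161} + i \sqrt{166} \approx 724.59 + 12.884 i$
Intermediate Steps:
$Y{\left(d \right)} = 2 d$
$n{\left(E \right)} = \sqrt{-164 + E}$
$L = - \frac{12434652}{17161}$ ($L = 4 - \left(\frac{1}{-112 - 19} + 27\right)^{2} = 4 - \left(\frac{1}{-131} + 27\right)^{2} = 4 - \left(- \frac{1}{131} + 27\right)^{2} = 4 - \left(\frac{3536}{131}\right)^{2} = 4 - \frac{12503296}{17161} = - \frac{12434652}{17161} \approx -724.59$)
$y = - \frac{12434652}{17161} \approx -724.59$
$n{\left(Y{\left(-1 \right)} \right)} - y = \sqrt{-164 + 2 \left(-1\right)} - - \frac{12434652}{17161} = \sqrt{-164 - 2} + \frac{12434652}{17161} = \sqrt{-166} + \frac{12434652}{17161} = i \sqrt{166} + \frac{12434652}{17161} = \frac{12434652}{17161} + i \sqrt{166}$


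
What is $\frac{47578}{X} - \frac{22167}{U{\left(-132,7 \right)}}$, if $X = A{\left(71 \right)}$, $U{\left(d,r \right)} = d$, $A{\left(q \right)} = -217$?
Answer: $- \frac{490019}{9548} \approx -51.322$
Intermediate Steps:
$X = -217$
$\frac{47578}{X} - \frac{22167}{U{\left(-132,7 \right)}} = \frac{47578}{-217} - \frac{22167}{-132} = 47578 \left(- \frac{1}{217}\right) - - \frac{7389}{44} = - \frac{47578}{217} + \frac{7389}{44} = - \frac{490019}{9548}$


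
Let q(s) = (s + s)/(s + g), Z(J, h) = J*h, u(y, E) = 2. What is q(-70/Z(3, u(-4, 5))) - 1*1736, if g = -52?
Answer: -331506/191 ≈ -1735.6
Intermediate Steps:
q(s) = 2*s/(-52 + s) (q(s) = (s + s)/(s - 52) = (2*s)/(-52 + s) = 2*s/(-52 + s))
q(-70/Z(3, u(-4, 5))) - 1*1736 = 2*(-70/(3*2))/(-52 - 70/(3*2)) - 1*1736 = 2*(-70/6)/(-52 - 70/6) - 1736 = 2*(-70*⅙)/(-52 - 70*⅙) - 1736 = 2*(-35/3)/(-52 - 35/3) - 1736 = 2*(-35/3)/(-191/3) - 1736 = 2*(-35/3)*(-3/191) - 1736 = 70/191 - 1736 = -331506/191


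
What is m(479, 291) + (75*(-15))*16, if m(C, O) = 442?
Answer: -17558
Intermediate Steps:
m(479, 291) + (75*(-15))*16 = 442 + (75*(-15))*16 = 442 - 1125*16 = 442 - 18000 = -17558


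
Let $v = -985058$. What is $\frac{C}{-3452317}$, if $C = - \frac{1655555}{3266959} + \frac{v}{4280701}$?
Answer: $\frac{10305080042677}{48280220525576736103} \approx 2.1344 \cdot 10^{-7}$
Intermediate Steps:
$C = - \frac{10305080042677}{13984874658259}$ ($C = - \frac{1655555}{3266959} - \frac{985058}{4280701} = - \frac{10305080042677}{13984874658259} \approx -0.73687$)
$\frac{C}{-3452317} = - \frac{10305080042677}{13984874658259 \left(-3452317\right)} = \left(- \frac{10305080042677}{13984874658259}\right) \left(- \frac{1}{3452317}\right) = \frac{10305080042677}{48280220525576736103}$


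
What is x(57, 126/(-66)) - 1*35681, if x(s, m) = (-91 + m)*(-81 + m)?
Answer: -3385337/121 ≈ -27978.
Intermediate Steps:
x(57, 126/(-66)) - 1*35681 = (7371 + (126/(-66))² - 21672/(-66)) - 1*35681 = (7371 + (126*(-1/66))² - 21672*(-1)/66) - 35681 = (7371 + (-21/11)² - 172*(-21/11)) - 35681 = (7371 + 441/121 + 3612/11) - 35681 = 932064/121 - 35681 = -3385337/121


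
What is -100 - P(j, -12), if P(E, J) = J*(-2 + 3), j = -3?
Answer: -88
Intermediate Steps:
P(E, J) = J (P(E, J) = J*1 = J)
-100 - P(j, -12) = -100 - 1*(-12) = -100 + 12 = -88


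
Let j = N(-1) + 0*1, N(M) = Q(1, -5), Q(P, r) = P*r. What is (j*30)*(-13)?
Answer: 1950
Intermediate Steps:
N(M) = -5 (N(M) = 1*(-5) = -5)
j = -5 (j = -5 + 0*1 = -5 + 0 = -5)
(j*30)*(-13) = -5*30*(-13) = -150*(-13) = 1950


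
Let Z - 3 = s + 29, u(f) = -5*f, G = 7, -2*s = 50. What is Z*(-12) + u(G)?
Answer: -119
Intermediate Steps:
s = -25 (s = -½*50 = -25)
Z = 7 (Z = 3 + (-25 + 29) = 3 + 4 = 7)
Z*(-12) + u(G) = 7*(-12) - 5*7 = -84 - 35 = -119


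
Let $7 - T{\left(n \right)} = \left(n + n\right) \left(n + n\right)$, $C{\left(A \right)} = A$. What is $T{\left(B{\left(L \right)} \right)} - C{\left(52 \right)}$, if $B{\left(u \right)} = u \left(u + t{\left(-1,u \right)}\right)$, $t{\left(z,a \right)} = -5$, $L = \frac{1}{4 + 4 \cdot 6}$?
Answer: $- \frac{6934201}{153664} \approx -45.126$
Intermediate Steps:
$L = \frac{1}{28}$ ($L = \frac{1}{4 + 24} = \frac{1}{28} \approx 0.035714$)
$B{\left(u \right)} = u \left(-5 + u\right)$ ($B{\left(u \right)} = u \left(u - 5\right) = u \left(-5 + u\right)$)
$T{\left(n \right)} = 7 - 4 n^{2}$ ($T{\left(n \right)} = 7 - \left(n + n\right) \left(n + n\right) = 7 - 2 n 2 n = 7 - 4 n^{2}$)
$T{\left(B{\left(L \right)} \right)} - C{\left(52 \right)} = \left(7 - 4 \left(\frac{-5 + \frac{1}{28}}{28}\right)^{2}\right) - 52 = \left(7 - 4 \left(\frac{1}{28} \left(- \frac{139}{28}\right)\right)^{2}\right) - 52 = \left(7 - 4 \left(- \frac{139}{784}\right)^{2}\right) - 52 = \left(7 - \frac{19321}{153664}\right) - 52 = \frac{1056327}{153664} - 52 = - \frac{6934201}{153664}$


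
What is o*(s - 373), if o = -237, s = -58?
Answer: 102147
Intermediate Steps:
o*(s - 373) = -237*(-58 - 373) = -237*(-431) = 102147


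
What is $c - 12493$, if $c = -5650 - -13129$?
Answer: $-5014$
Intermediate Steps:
$c = 7479$ ($c = -5650 + 13129 = 7479$)
$c - 12493 = 7479 - 12493 = -5014$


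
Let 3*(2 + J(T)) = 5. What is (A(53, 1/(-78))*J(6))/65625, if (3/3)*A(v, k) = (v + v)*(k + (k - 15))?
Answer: 62116/7678125 ≈ 0.0080900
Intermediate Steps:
J(T) = -⅓ (J(T) = -2 + (⅓)*5 = -2 + 5/3 = -⅓)
A(v, k) = 2*v*(-15 + 2*k) (A(v, k) = (v + v)*(k + (k - 15)) = (2*v)*(k + (-15 + k)) = (2*v)*(-15 + 2*k) = 2*v*(-15 + 2*k))
(A(53, 1/(-78))*J(6))/65625 = ((2*53*(-15 + 2/(-78)))*(-⅓))/65625 = ((2*53*(-15 + 2*(-1/78)))*(-⅓))*(1/65625) = ((2*53*(-15 - 1/39))*(-⅓))*(1/65625) = ((2*53*(-586/39))*(-⅓))*(1/65625) = -62116/39*(-⅓)*(1/65625) = (62116/117)*(1/65625) = 62116/7678125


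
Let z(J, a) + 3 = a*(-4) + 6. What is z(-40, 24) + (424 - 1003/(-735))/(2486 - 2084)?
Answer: -27166067/295470 ≈ -91.942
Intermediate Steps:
z(J, a) = 3 - 4*a (z(J, a) = -3 + (a*(-4) + 6) = -3 + (-4*a + 6) = -3 + (6 - 4*a) = 3 - 4*a)
z(-40, 24) + (424 - 1003/(-735))/(2486 - 2084) = (3 - 4*24) + (424 - 1003/(-735))/(2486 - 2084) = (3 - 96) + (424 - 1003*(-1/735))/402 = -93 + (424 + 1003/735)*(1/402) = -93 + (312643/735)*(1/402) = -93 + 312643/295470 = -27166067/295470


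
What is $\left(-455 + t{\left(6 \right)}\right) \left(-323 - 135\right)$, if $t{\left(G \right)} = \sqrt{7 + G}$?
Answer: $208390 - 458 \sqrt{13} \approx 2.0674 \cdot 10^{5}$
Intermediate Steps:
$\left(-455 + t{\left(6 \right)}\right) \left(-323 - 135\right) = \left(-455 + \sqrt{7 + 6}\right) \left(-323 - 135\right) = \left(-455 + \sqrt{13}\right) \left(-458\right) = 208390 - 458 \sqrt{13}$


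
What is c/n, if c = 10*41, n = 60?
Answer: 41/6 ≈ 6.8333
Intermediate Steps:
c = 410
c/n = 410/60 = 410*(1/60) = 41/6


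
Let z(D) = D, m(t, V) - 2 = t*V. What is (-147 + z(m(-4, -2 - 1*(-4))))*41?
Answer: -6273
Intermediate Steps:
m(t, V) = 2 + V*t (m(t, V) = 2 + t*V = 2 + V*t)
(-147 + z(m(-4, -2 - 1*(-4))))*41 = (-147 + (2 + (-2 - 1*(-4))*(-4)))*41 = (-147 + (2 + (-2 + 4)*(-4)))*41 = (-147 + (2 + 2*(-4)))*41 = (-147 + (2 - 8))*41 = (-147 - 6)*41 = -153*41 = -6273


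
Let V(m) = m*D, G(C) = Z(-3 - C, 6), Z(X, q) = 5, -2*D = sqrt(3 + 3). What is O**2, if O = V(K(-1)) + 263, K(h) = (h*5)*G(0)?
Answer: 140213/2 + 6575*sqrt(6) ≈ 86212.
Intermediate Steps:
D = -sqrt(6)/2 (D = -sqrt(3 + 3)/2 = -sqrt(6)/2 ≈ -1.2247)
G(C) = 5
K(h) = 25*h (K(h) = (h*5)*5 = (5*h)*5 = 25*h)
V(m) = -m*sqrt(6)/2 (V(m) = m*(-sqrt(6)/2) = -m*sqrt(6)/2)
O = 263 + 25*sqrt(6)/2 (O = -25*(-1)*sqrt(6)/2 + 263 = -1/2*(-25)*sqrt(6) + 263 = 25*sqrt(6)/2 + 263 = 263 + 25*sqrt(6)/2 ≈ 293.62)
O**2 = (263 + 25*sqrt(6)/2)**2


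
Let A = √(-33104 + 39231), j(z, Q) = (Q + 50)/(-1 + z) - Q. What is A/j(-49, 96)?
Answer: -25*√6127/2473 ≈ -0.79130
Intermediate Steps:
j(z, Q) = -Q + (50 + Q)/(-1 + z) (j(z, Q) = (50 + Q)/(-1 + z) - Q = -Q + (50 + Q)/(-1 + z))
A = √6127 ≈ 78.275
A/j(-49, 96) = √6127/(((50 + 2*96 - 1*96*(-49))/(-1 - 49))) = √6127/(((50 + 192 + 4704)/(-50))) = √6127/((-1/50*4946)) = √6127/(-2473/25) = √6127*(-25/2473) = -25*√6127/2473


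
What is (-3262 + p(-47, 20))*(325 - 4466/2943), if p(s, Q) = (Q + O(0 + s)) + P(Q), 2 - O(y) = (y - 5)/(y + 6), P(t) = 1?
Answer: -126475347659/120663 ≈ -1.0482e+6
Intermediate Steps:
O(y) = 2 - (-5 + y)/(6 + y) (O(y) = 2 - (y - 5)/(y + 6) = 2 - (-5 + y)/(6 + y))
p(s, Q) = 1 + Q + (17 + s)/(6 + s) (p(s, Q) = (Q + (17 + (0 + s))/(6 + (0 + s))) + 1 = (Q + (17 + s)/(6 + s)) + 1 = 1 + Q + (17 + s)/(6 + s))
(-3262 + p(-47, 20))*(325 - 4466/2943) = (-3262 + (17 - 47 + (1 + 20)*(6 - 47))/(6 - 47))*(325 - 4466/2943) = (-3262 + (17 - 47 + 21*(-41))/(-41))*(325 - 4466*1/2943) = (-3262 - (17 - 47 - 861)/41)*(325 - 4466/2943) = (-3262 - 1/41*(-891))*(952009/2943) = (-3262 + 891/41)*(952009/2943) = -132851/41*952009/2943 = -126475347659/120663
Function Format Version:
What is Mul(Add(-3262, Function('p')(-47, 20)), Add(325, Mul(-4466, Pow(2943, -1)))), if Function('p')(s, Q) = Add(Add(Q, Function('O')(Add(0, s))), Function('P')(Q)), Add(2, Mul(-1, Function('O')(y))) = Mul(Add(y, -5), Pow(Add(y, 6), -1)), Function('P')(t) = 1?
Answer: Rational(-126475347659, 120663) ≈ -1.0482e+6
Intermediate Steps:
Function('O')(y) = Add(2, Mul(-1, Pow(Add(6, y), -1), Add(-5, y))) (Function('O')(y) = Add(2, Mul(-1, Mul(Add(y, -5), Pow(Add(y, 6), -1)))) = Add(2, Mul(-1, Mul(Add(-5, y), Pow(Add(6, y), -1)))) = Add(2, Mul(-1, Mul(Pow(Add(6, y), -1), Add(-5, y)))) = Add(2, Mul(-1, Pow(Add(6, y), -1), Add(-5, y))))
Function('p')(s, Q) = Add(1, Q, Mul(Pow(Add(6, s), -1), Add(17, s))) (Function('p')(s, Q) = Add(Add(Q, Mul(Pow(Add(6, Add(0, s)), -1), Add(17, Add(0, s)))), 1) = Add(Add(Q, Mul(Pow(Add(6, s), -1), Add(17, s))), 1) = Add(1, Q, Mul(Pow(Add(6, s), -1), Add(17, s))))
Mul(Add(-3262, Function('p')(-47, 20)), Add(325, Mul(-4466, Pow(2943, -1)))) = Mul(Add(-3262, Mul(Pow(Add(6, -47), -1), Add(17, -47, Mul(Add(1, 20), Add(6, -47))))), Add(325, Mul(-4466, Pow(2943, -1)))) = Mul(Add(-3262, Mul(Pow(-41, -1), Add(17, -47, Mul(21, -41)))), Add(325, Mul(-4466, Rational(1, 2943)))) = Mul(Add(-3262, Mul(Rational(-1, 41), Add(17, -47, -861))), Add(325, Rational(-4466, 2943))) = Mul(Add(-3262, Mul(Rational(-1, 41), -891)), Rational(952009, 2943)) = Mul(Add(-3262, Rational(891, 41)), Rational(952009, 2943)) = Mul(Rational(-132851, 41), Rational(952009, 2943)) = Rational(-126475347659, 120663)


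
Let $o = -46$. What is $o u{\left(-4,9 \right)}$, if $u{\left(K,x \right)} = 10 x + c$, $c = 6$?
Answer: $-4416$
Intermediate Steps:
$u{\left(K,x \right)} = 6 + 10 x$ ($u{\left(K,x \right)} = 10 x + 6 = 6 + 10 x$)
$o u{\left(-4,9 \right)} = - 46 \left(6 + 10 \cdot 9\right) = - 46 \left(6 + 90\right) = \left(-46\right) 96 = -4416$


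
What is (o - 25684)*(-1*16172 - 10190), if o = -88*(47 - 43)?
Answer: 686361032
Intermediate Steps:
o = -352 (o = -88*4 = -352)
(o - 25684)*(-1*16172 - 10190) = (-352 - 25684)*(-1*16172 - 10190) = -26036*(-16172 - 10190) = -26036*(-26362) = 686361032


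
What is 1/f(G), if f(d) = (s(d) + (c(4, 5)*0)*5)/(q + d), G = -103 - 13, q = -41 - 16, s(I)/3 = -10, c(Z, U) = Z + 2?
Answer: 173/30 ≈ 5.7667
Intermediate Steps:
c(Z, U) = 2 + Z
s(I) = -30 (s(I) = 3*(-10) = -30)
q = -57
G = -116
f(d) = -30/(-57 + d) (f(d) = (-30 + ((2 + 4)*0)*5)/(-57 + d) = (-30 + (6*0)*5)/(-57 + d) = (-30 + 0*5)/(-57 + d) = (-30 + 0)/(-57 + d) = -30/(-57 + d))
1/f(G) = 1/(-30/(-57 - 116)) = 1/(-30/(-173)) = 1/(-30*(-1/173)) = 1/(30/173) = 173/30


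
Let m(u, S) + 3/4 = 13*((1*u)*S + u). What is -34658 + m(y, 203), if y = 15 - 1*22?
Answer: -212891/4 ≈ -53223.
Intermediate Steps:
y = -7 (y = 15 - 22 = -7)
m(u, S) = -3/4 + 13*u + 13*S*u (m(u, S) = -3/4 + 13*((1*u)*S + u) = -3/4 + 13*(u*S + u) = -3/4 + 13*(S*u + u) = -3/4 + 13*(u + S*u) = -3/4 + (13*u + 13*S*u) = -3/4 + 13*u + 13*S*u)
-34658 + m(y, 203) = -34658 + (-3/4 + 13*(-7) + 13*203*(-7)) = -34658 + (-3/4 - 91 - 18473) = -34658 - 74259/4 = -212891/4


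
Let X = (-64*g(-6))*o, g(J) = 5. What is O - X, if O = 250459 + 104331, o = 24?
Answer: 362470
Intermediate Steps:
O = 354790
X = -7680 (X = -64*5*24 = -320*24 = -7680)
O - X = 354790 - 1*(-7680) = 354790 + 7680 = 362470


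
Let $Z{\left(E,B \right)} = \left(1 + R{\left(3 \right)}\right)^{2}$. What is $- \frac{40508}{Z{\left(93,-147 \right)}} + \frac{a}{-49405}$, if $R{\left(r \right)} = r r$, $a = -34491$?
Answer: $- \frac{99892432}{247025} \approx -404.38$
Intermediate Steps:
$R{\left(r \right)} = r^{2}$
$Z{\left(E,B \right)} = 100$ ($Z{\left(E,B \right)} = \left(1 + 3^{2}\right)^{2} = \left(1 + 9\right)^{2} = 10^{2} = 100$)
$- \frac{40508}{Z{\left(93,-147 \right)}} + \frac{a}{-49405} = - \frac{40508}{100} - \frac{34491}{-49405} = \left(-40508\right) \frac{1}{100} - - \frac{34491}{49405} = - \frac{10127}{25} + \frac{34491}{49405} = - \frac{99892432}{247025}$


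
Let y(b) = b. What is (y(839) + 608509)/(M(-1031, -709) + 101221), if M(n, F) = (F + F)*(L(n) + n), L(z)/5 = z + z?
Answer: 11948/317309 ≈ 0.037654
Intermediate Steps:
L(z) = 10*z (L(z) = 5*(z + z) = 5*(2*z) = 10*z)
M(n, F) = 22*F*n (M(n, F) = (F + F)*(10*n + n) = (2*F)*(11*n) = 22*F*n)
(y(839) + 608509)/(M(-1031, -709) + 101221) = (839 + 608509)/(22*(-709)*(-1031) + 101221) = 609348/(16081538 + 101221) = 609348/16182759 = 609348*(1/16182759) = 11948/317309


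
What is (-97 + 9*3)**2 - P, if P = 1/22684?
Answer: 111151599/22684 ≈ 4900.0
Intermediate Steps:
P = 1/22684 ≈ 4.4084e-5
(-97 + 9*3)**2 - P = (-97 + 9*3)**2 - 1*1/22684 = (-97 + 27)**2 - 1/22684 = (-70)**2 - 1/22684 = 4900 - 1/22684 = 111151599/22684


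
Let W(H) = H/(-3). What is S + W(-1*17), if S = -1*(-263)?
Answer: 806/3 ≈ 268.67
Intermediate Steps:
W(H) = -H/3 (W(H) = H*(-1/3) = -H/3)
S = 263
S + W(-1*17) = 263 - (-1)*17/3 = 263 - 1/3*(-17) = 263 + 17/3 = 806/3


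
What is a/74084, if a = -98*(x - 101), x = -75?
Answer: 4312/18521 ≈ 0.23282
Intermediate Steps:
a = 17248 (a = -98*(-75 - 101) = -98*(-176) = 17248)
a/74084 = 17248/74084 = 17248*(1/74084) = 4312/18521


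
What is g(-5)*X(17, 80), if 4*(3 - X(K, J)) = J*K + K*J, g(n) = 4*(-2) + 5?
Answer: 2031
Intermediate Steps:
g(n) = -3 (g(n) = -8 + 5 = -3)
X(K, J) = 3 - J*K/2 (X(K, J) = 3 - (J*K + K*J)/4 = 3 - (J*K + J*K)/4 = 3 - J*K/2)
g(-5)*X(17, 80) = -3*(3 - ½*80*17) = -3*(3 - 680) = -3*(-677) = 2031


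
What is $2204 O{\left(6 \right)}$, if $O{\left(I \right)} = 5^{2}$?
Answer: $55100$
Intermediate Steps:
$O{\left(I \right)} = 25$
$2204 O{\left(6 \right)} = 2204 \cdot 25 = 55100$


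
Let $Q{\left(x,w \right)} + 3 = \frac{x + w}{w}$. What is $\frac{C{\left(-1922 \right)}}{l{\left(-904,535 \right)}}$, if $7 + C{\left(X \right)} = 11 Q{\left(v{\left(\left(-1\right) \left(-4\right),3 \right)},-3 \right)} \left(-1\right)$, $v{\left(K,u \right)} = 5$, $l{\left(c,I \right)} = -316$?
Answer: $- \frac{25}{237} \approx -0.10549$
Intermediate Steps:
$Q{\left(x,w \right)} = -3 + \frac{w + x}{w}$ ($Q{\left(x,w \right)} = -3 + \frac{x + w}{w} = -3 + \frac{w + x}{w}$)
$C{\left(X \right)} = \frac{100}{3}$ ($C{\left(X \right)} = -7 + 11 \left(-2 + \frac{5}{-3}\right) \left(-1\right) = -7 + 11 \left(-2 + 5 \left(- \frac{1}{3}\right)\right) \left(-1\right) = -7 + 11 \left(-2 - \frac{5}{3}\right) \left(-1\right) = -7 + 11 \left(- \frac{11}{3}\right) \left(-1\right) = -7 - - \frac{121}{3} = -7 + \frac{121}{3} = \frac{100}{3}$)
$\frac{C{\left(-1922 \right)}}{l{\left(-904,535 \right)}} = \frac{100}{3 \left(-316\right)} = \frac{100}{3} \left(- \frac{1}{316}\right) = - \frac{25}{237}$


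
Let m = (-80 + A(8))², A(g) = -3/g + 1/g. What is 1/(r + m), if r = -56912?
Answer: -16/807551 ≈ -1.9813e-5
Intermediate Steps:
A(g) = -2/g (A(g) = -3/g + 1/g = -2/g)
m = 103041/16 (m = (-80 - 2/8)² = (-80 - 2*⅛)² = (-80 - ¼)² = (-321/4)² = 103041/16 ≈ 6440.1)
1/(r + m) = 1/(-56912 + 103041/16) = 1/(-807551/16) = -16/807551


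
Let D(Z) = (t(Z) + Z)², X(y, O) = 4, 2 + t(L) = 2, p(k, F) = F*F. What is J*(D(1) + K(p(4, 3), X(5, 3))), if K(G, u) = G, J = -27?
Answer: -270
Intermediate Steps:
p(k, F) = F²
t(L) = 0 (t(L) = -2 + 2 = 0)
D(Z) = Z² (D(Z) = (0 + Z)² = Z²)
J*(D(1) + K(p(4, 3), X(5, 3))) = -27*(1² + 3²) = -27*(1 + 9) = -27*10 = -270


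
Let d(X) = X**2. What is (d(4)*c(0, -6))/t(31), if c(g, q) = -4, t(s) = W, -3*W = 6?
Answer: 32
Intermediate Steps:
W = -2 (W = -1/3*6 = -2)
t(s) = -2
(d(4)*c(0, -6))/t(31) = (4**2*(-4))/(-2) = (16*(-4))*(-1/2) = -64*(-1/2) = 32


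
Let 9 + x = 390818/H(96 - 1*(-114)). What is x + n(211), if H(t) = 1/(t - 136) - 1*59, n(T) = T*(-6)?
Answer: -34485907/4365 ≈ -7900.6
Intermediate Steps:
n(T) = -6*T
H(t) = -59 + 1/(-136 + t) (H(t) = 1/(-136 + t) - 59 = -59 + 1/(-136 + t))
x = -28959817/4365 (x = -9 + 390818/(((8025 - 59*(96 - 1*(-114)))/(-136 + (96 - 1*(-114))))) = -9 + 390818/(((8025 - 59*(96 + 114))/(-136 + (96 + 114)))) = -9 + 390818/(((8025 - 59*210)/(-136 + 210))) = -9 + 390818/(((8025 - 12390)/74)) = -9 + 390818/(((1/74)*(-4365))) = -9 + 390818/(-4365/74) = -9 + 390818*(-74/4365) = -9 - 28920532/4365 = -28959817/4365 ≈ -6634.6)
x + n(211) = -28959817/4365 - 6*211 = -28959817/4365 - 1266 = -34485907/4365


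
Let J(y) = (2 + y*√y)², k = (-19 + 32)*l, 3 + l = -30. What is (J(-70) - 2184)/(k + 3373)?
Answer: -86295/736 - 35*I*√70/368 ≈ -117.25 - 0.79574*I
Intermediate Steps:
l = -33 (l = -3 - 30 = -33)
k = -429 (k = (-19 + 32)*(-33) = 13*(-33) = -429)
J(y) = (2 + y^(3/2))²
(J(-70) - 2184)/(k + 3373) = ((2 + (-70)^(3/2))² - 2184)/(-429 + 3373) = ((2 - 70*I*√70)² - 2184)/2944 = (-2184 + (2 - 70*I*√70)²)*(1/2944) = -273/368 + (2 - 70*I*√70)²/2944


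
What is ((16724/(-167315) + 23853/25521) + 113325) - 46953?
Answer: 94471688298757/1423348705 ≈ 66373.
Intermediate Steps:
((16724/(-167315) + 23853/25521) + 113325) - 46953 = ((16724*(-1/167315) + 23853*(1/25521)) + 113325) - 46953 = ((-16724/167315 + 7951/8507) + 113325) - 46953 = (1188050497/1423348705 + 113325) - 46953 = 161302180044622/1423348705 - 46953 = 94471688298757/1423348705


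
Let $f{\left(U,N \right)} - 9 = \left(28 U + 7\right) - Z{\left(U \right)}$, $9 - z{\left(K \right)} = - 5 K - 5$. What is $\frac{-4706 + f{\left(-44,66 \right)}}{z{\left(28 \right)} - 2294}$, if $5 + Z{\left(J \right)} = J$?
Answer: $\frac{5873}{2140} \approx 2.7444$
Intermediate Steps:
$z{\left(K \right)} = 14 + 5 K$ ($z{\left(K \right)} = 9 - \left(- 5 K - 5\right) = 9 - \left(-5 - 5 K\right) = 9 + \left(5 + 5 K\right) = 14 + 5 K$)
$Z{\left(J \right)} = -5 + J$
$f{\left(U,N \right)} = 21 + 27 U$ ($f{\left(U,N \right)} = 9 + \left(\left(28 U + 7\right) - \left(-5 + U\right)\right) = 9 + \left(\left(7 + 28 U\right) - \left(-5 + U\right)\right) = 9 + \left(12 + 27 U\right) = 21 + 27 U$)
$\frac{-4706 + f{\left(-44,66 \right)}}{z{\left(28 \right)} - 2294} = \frac{-4706 + \left(21 + 27 \left(-44\right)\right)}{\left(14 + 5 \cdot 28\right) - 2294} = \frac{-4706 + \left(21 - 1188\right)}{\left(14 + 140\right) - 2294} = \frac{-4706 - 1167}{154 - 2294} = - \frac{5873}{-2140} = \left(-5873\right) \left(- \frac{1}{2140}\right) = \frac{5873}{2140}$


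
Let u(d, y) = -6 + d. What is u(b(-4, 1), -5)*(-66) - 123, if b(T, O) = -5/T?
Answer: 381/2 ≈ 190.50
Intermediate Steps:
u(b(-4, 1), -5)*(-66) - 123 = (-6 - 5/(-4))*(-66) - 123 = (-6 - 5*(-¼))*(-66) - 123 = (-6 + 5/4)*(-66) - 123 = -19/4*(-66) - 123 = 627/2 - 123 = 381/2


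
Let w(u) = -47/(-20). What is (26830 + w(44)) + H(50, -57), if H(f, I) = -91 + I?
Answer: 533687/20 ≈ 26684.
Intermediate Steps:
w(u) = 47/20 (w(u) = -47*(-1/20) = 47/20)
(26830 + w(44)) + H(50, -57) = (26830 + 47/20) + (-91 - 57) = 536647/20 - 148 = 533687/20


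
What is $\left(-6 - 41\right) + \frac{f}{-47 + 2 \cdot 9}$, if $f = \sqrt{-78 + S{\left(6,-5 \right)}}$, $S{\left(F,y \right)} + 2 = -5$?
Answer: $-47 - \frac{i \sqrt{85}}{29} \approx -47.0 - 0.31792 i$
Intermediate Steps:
$S{\left(F,y \right)} = -7$ ($S{\left(F,y \right)} = -2 - 5 = -7$)
$f = i \sqrt{85}$ ($f = \sqrt{-78 - 7} = \sqrt{-85} = i \sqrt{85} \approx 9.2195 i$)
$\left(-6 - 41\right) + \frac{f}{-47 + 2 \cdot 9} = \left(-6 - 41\right) + \frac{i \sqrt{85}}{-47 + 2 \cdot 9} = -47 + \frac{i \sqrt{85}}{-47 + 18} = -47 + \frac{i \sqrt{85}}{-29} = -47 - \frac{i \sqrt{85}}{29}$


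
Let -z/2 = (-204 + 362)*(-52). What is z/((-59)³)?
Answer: -16432/205379 ≈ -0.080008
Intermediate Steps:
z = 16432 (z = -2*(-204 + 362)*(-52) = -316*(-52) = -2*(-8216) = 16432)
z/((-59)³) = 16432/((-59)³) = 16432/(-205379) = 16432*(-1/205379) = -16432/205379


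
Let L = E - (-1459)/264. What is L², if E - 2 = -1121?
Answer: 86410717849/69696 ≈ 1.2398e+6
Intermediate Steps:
E = -1119 (E = 2 - 1121 = -1119)
L = -293957/264 (L = -1119 - (-1459)/264 = -1119 - 1*(-1459/264) = -1119 + 1459/264 = -293957/264 ≈ -1113.5)
L² = (-293957/264)² = 86410717849/69696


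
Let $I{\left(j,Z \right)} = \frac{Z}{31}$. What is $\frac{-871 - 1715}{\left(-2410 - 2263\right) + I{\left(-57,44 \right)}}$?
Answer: $\frac{26722}{48273} \approx 0.55356$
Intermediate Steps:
$I{\left(j,Z \right)} = \frac{Z}{31}$ ($I{\left(j,Z \right)} = Z \frac{1}{31} = \frac{Z}{31}$)
$\frac{-871 - 1715}{\left(-2410 - 2263\right) + I{\left(-57,44 \right)}} = \frac{-871 - 1715}{\left(-2410 - 2263\right) + \frac{1}{31} \cdot 44} = - \frac{2586}{-4673 + \frac{44}{31}} = - \frac{2586}{- \frac{144819}{31}} = \left(-2586\right) \left(- \frac{31}{144819}\right) = \frac{26722}{48273}$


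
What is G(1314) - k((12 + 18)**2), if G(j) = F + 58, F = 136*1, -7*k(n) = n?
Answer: 2258/7 ≈ 322.57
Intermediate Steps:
k(n) = -n/7
F = 136
G(j) = 194 (G(j) = 136 + 58 = 194)
G(1314) - k((12 + 18)**2) = 194 - (-1)*(12 + 18)**2/7 = 194 - (-1)*30**2/7 = 194 - (-1)*900/7 = 194 - 1*(-900/7) = 194 + 900/7 = 2258/7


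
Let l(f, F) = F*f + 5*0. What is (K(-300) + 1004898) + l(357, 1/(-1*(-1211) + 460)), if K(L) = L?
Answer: 559561205/557 ≈ 1.0046e+6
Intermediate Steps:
l(f, F) = F*f (l(f, F) = F*f + 0 = F*f)
(K(-300) + 1004898) + l(357, 1/(-1*(-1211) + 460)) = (-300 + 1004898) + 357/(-1*(-1211) + 460) = 1004598 + 357/(1211 + 460) = 1004598 + 357/1671 = 1004598 + (1/1671)*357 = 1004598 + 119/557 = 559561205/557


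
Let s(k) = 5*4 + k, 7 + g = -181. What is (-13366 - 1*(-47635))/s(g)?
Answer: -11423/56 ≈ -203.98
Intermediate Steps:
g = -188 (g = -7 - 181 = -188)
s(k) = 20 + k
(-13366 - 1*(-47635))/s(g) = (-13366 - 1*(-47635))/(20 - 188) = (-13366 + 47635)/(-168) = 34269*(-1/168) = -11423/56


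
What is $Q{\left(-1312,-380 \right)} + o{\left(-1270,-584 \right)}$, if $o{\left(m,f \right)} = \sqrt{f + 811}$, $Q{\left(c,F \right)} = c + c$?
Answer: $-2624 + \sqrt{227} \approx -2608.9$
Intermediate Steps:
$Q{\left(c,F \right)} = 2 c$
$o{\left(m,f \right)} = \sqrt{811 + f}$
$Q{\left(-1312,-380 \right)} + o{\left(-1270,-584 \right)} = 2 \left(-1312\right) + \sqrt{811 - 584} = -2624 + \sqrt{227}$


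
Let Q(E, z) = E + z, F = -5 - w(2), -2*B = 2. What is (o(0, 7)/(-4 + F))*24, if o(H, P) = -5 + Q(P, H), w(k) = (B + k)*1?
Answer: -24/5 ≈ -4.8000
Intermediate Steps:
B = -1 (B = -1/2*2 = -1)
w(k) = -1 + k (w(k) = (-1 + k)*1 = -1 + k)
F = -6 (F = -5 - (-1 + 2) = -5 - 1*1 = -5 - 1 = -6)
o(H, P) = -5 + H + P (o(H, P) = -5 + (P + H) = -5 + (H + P) = -5 + H + P)
(o(0, 7)/(-4 + F))*24 = ((-5 + 0 + 7)/(-4 - 6))*24 = (2/(-10))*24 = (2*(-1/10))*24 = -1/5*24 = -24/5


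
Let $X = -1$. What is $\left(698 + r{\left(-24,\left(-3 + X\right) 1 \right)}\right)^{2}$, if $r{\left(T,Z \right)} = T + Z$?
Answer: $448900$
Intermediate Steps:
$\left(698 + r{\left(-24,\left(-3 + X\right) 1 \right)}\right)^{2} = \left(698 - \left(24 - \left(-3 - 1\right) 1\right)\right)^{2} = \left(698 - 28\right)^{2} = 670^{2} = 448900$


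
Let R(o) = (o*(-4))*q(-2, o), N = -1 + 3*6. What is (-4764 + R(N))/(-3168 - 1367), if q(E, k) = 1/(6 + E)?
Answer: 4781/4535 ≈ 1.0542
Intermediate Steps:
N = 17 (N = -1 + 18 = 17)
R(o) = -o (R(o) = (o*(-4))/(6 - 2) = -4*o/4 = -4*o*(¼) = -o)
(-4764 + R(N))/(-3168 - 1367) = (-4764 - 1*17)/(-3168 - 1367) = (-4764 - 17)/(-4535) = -4781*(-1/4535) = 4781/4535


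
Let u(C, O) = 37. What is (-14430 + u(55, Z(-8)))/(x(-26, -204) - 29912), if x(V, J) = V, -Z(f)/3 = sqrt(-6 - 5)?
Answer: 14393/29938 ≈ 0.48076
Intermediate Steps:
Z(f) = -3*I*sqrt(11) (Z(f) = -3*sqrt(-6 - 5) = -3*I*sqrt(11))
(-14430 + u(55, Z(-8)))/(x(-26, -204) - 29912) = (-14430 + 37)/(-26 - 29912) = -14393/(-29938) = -14393*(-1/29938) = 14393/29938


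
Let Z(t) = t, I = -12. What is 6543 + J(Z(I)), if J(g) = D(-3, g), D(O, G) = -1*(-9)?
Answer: 6552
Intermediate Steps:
D(O, G) = 9
J(g) = 9
6543 + J(Z(I)) = 6543 + 9 = 6552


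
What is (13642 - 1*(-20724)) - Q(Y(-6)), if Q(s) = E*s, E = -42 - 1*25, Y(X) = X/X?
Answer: 34433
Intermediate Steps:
Y(X) = 1
E = -67 (E = -42 - 25 = -67)
Q(s) = -67*s
(13642 - 1*(-20724)) - Q(Y(-6)) = (13642 - 1*(-20724)) - (-67) = (13642 + 20724) - 1*(-67) = 34366 + 67 = 34433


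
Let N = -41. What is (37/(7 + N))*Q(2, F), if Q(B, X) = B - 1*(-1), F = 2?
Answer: -111/34 ≈ -3.2647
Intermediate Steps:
Q(B, X) = 1 + B (Q(B, X) = B + 1 = 1 + B)
(37/(7 + N))*Q(2, F) = (37/(7 - 41))*(1 + 2) = (37/(-34))*3 = -1/34*37*3 = -37/34*3 = -111/34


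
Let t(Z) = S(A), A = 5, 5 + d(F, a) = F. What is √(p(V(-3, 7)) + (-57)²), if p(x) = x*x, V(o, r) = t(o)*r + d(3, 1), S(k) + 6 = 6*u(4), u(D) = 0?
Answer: √5185 ≈ 72.007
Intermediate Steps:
d(F, a) = -5 + F
S(k) = -6 (S(k) = -6 + 6*0 = -6 + 0 = -6)
t(Z) = -6
V(o, r) = -2 - 6*r (V(o, r) = -6*r + (-5 + 3) = -6*r - 2 = -2 - 6*r)
p(x) = x²
√(p(V(-3, 7)) + (-57)²) = √((-2 - 6*7)² + (-57)²) = √((-2 - 42)² + 3249) = √((-44)² + 3249) = √(1936 + 3249) = √5185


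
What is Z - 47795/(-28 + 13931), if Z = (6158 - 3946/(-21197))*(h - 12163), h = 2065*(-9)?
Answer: -55802366364890583/294701891 ≈ -1.8935e+8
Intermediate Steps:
h = -18585
Z = -4013692393856/21197 (Z = (6158 - 3946/(-21197))*(-18585 - 12163) = (6158 - 3946*(-1/21197))*(-30748) = (6158 + 3946/21197)*(-30748) = (130535072/21197)*(-30748) = -4013692393856/21197 ≈ -1.8935e+8)
Z - 47795/(-28 + 13931) = -4013692393856/21197 - 47795/(-28 + 13931) = -4013692393856/21197 - 47795/13903 = -55802366364890583/294701891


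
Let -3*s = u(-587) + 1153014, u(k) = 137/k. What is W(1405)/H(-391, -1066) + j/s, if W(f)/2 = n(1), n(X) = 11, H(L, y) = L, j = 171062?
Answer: -132674930944/264636260671 ≈ -0.50135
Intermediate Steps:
s = -676819081/1761 (s = -(137/(-587) + 1153014)/3 = -(137*(-1/587) + 1153014)/3 = -(-137/587 + 1153014)/3 = -⅓*676819081/587 = -676819081/1761 ≈ -3.8434e+5)
W(f) = 22 (W(f) = 2*11 = 22)
W(1405)/H(-391, -1066) + j/s = 22/(-391) + 171062/(-676819081/1761) = 22*(-1/391) + 171062*(-1761/676819081) = -22/391 - 301240182/676819081 = -132674930944/264636260671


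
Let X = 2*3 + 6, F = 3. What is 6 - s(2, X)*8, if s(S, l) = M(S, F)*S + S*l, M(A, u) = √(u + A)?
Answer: -186 - 16*√5 ≈ -221.78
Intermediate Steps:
M(A, u) = √(A + u)
X = 12 (X = 6 + 6 = 12)
s(S, l) = S*l + S*√(3 + S) (s(S, l) = √(S + 3)*S + S*l = √(3 + S)*S + S*l = S*√(3 + S) + S*l = S*l + S*√(3 + S))
6 - s(2, X)*8 = 6 - 2*(12 + √(3 + 2))*8 = 6 - 2*(12 + √5)*8 = 6 - (24 + 2*√5)*8 = 6 + (-24 - 2*√5)*8 = 6 + (-192 - 16*√5) = -186 - 16*√5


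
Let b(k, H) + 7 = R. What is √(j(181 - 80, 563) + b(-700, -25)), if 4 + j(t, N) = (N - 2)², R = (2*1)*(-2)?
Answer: √314706 ≈ 560.99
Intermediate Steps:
R = -4 (R = 2*(-2) = -4)
b(k, H) = -11 (b(k, H) = -7 - 4 = -11)
j(t, N) = -4 + (-2 + N)² (j(t, N) = -4 + (N - 2)² = -4 + (-2 + N)²)
√(j(181 - 80, 563) + b(-700, -25)) = √(563*(-4 + 563) - 11) = √(563*559 - 11) = √(314717 - 11) = √314706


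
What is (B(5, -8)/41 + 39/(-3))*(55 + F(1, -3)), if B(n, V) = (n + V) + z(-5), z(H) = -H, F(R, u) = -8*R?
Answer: -24957/41 ≈ -608.71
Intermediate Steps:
B(n, V) = 5 + V + n (B(n, V) = (n + V) - 1*(-5) = (V + n) + 5 = 5 + V + n)
(B(5, -8)/41 + 39/(-3))*(55 + F(1, -3)) = ((5 - 8 + 5)/41 + 39/(-3))*(55 - 8*1) = (2*(1/41) + 39*(-⅓))*(55 - 8) = (2/41 - 13)*47 = -531/41*47 = -24957/41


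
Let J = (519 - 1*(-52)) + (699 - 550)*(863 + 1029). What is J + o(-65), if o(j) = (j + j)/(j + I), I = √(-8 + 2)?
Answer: 1195177099/4231 + 130*I*√6/4231 ≈ 2.8248e+5 + 0.075262*I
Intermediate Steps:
I = I*√6 (I = √(-6) = I*√6 ≈ 2.4495*I)
o(j) = 2*j/(j + I*√6) (o(j) = (j + j)/(j + I*√6) = (2*j)/(j + I*√6) = 2*j/(j + I*√6))
J = 282479 (J = (519 + 52) + 149*1892 = 571 + 281908 = 282479)
J + o(-65) = 282479 + 2*(-65)/(-65 + I*√6) = 282479 - 130/(-65 + I*√6)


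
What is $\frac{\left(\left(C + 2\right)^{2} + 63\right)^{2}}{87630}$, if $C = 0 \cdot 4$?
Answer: $\frac{4489}{87630} \approx 0.051227$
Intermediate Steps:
$C = 0$
$\frac{\left(\left(C + 2\right)^{2} + 63\right)^{2}}{87630} = \frac{\left(\left(0 + 2\right)^{2} + 63\right)^{2}}{87630} = \left(2^{2} + 63\right)^{2} \cdot \frac{1}{87630} = \left(4 + 63\right)^{2} \cdot \frac{1}{87630} = 67^{2} \cdot \frac{1}{87630} = 4489 \cdot \frac{1}{87630} = \frac{4489}{87630}$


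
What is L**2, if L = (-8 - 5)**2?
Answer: 28561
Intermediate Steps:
L = 169 (L = (-13)**2 = 169)
L**2 = 169**2 = 28561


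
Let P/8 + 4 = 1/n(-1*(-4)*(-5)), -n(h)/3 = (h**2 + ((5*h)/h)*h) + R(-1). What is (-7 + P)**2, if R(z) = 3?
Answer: 1257340681/826281 ≈ 1521.7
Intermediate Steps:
n(h) = -9 - 15*h - 3*h**2 (n(h) = -3*((h**2 + ((5*h)/h)*h) + 3) = -3*((h**2 + 5*h) + 3) = -3*(3 + h**2 + 5*h) = -9 - 15*h - 3*h**2)
P = -29096/909 (P = -32 + 8/(-9 - 15*(-1*(-4))*(-5) - 3*(-1*(-4)*(-5))**2) = -32 + 8/(-9 - 60*(-5) - 3*(4*(-5))**2) = -32 + 8/(-9 - 15*(-20) - 3*(-20)**2) = -32 + 8/(-9 + 300 - 3*400) = -32 + 8/(-9 + 300 - 1200) = -32 + 8/(-909) = -32 + 8*(-1/909) = -32 - 8/909 = -29096/909 ≈ -32.009)
(-7 + P)**2 = (-7 - 29096/909)**2 = (-35459/909)**2 = 1257340681/826281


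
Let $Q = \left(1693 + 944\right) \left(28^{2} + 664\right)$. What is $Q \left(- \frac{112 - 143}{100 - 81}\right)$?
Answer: $\frac{118369656}{19} \approx 6.23 \cdot 10^{6}$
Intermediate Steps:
$Q = 3818376$ ($Q = 2637 \left(784 + 664\right) = 2637 \cdot 1448 = 3818376$)
$Q \left(- \frac{112 - 143}{100 - 81}\right) = 3818376 \left(- \frac{112 - 143}{100 - 81}\right) = 3818376 \left(- \frac{-31}{19}\right) = 3818376 \left(\left(-1\right) \left(- \frac{31}{19}\right)\right) = 3818376 \cdot \frac{31}{19} = \frac{118369656}{19}$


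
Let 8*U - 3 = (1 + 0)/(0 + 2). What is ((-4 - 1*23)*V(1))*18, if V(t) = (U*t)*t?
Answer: -1701/8 ≈ -212.63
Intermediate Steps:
U = 7/16 (U = 3/8 + ((1 + 0)/(0 + 2))/8 = 3/8 + (1/2)/8 = 3/8 + (1*(½))/8 = 3/8 + (⅛)*(½) = 3/8 + 1/16 = 7/16 ≈ 0.43750)
V(t) = 7*t²/16 (V(t) = (7*t/16)*t = 7*t²/16)
((-4 - 1*23)*V(1))*18 = ((-4 - 1*23)*((7/16)*1²))*18 = ((-4 - 23)*((7/16)*1))*18 = -27*7/16*18 = -189/16*18 = -1701/8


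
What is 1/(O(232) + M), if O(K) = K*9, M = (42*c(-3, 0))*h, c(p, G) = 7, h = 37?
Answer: 1/12966 ≈ 7.7125e-5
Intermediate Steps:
M = 10878 (M = (42*7)*37 = 294*37 = 10878)
O(K) = 9*K
1/(O(232) + M) = 1/(9*232 + 10878) = 1/(2088 + 10878) = 1/12966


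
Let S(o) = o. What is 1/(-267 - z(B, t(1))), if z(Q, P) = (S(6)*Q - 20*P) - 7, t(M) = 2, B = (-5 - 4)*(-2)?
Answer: -1/328 ≈ -0.0030488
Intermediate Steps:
B = 18 (B = -9*(-2) = 18)
z(Q, P) = -7 - 20*P + 6*Q (z(Q, P) = (6*Q - 20*P) - 7 = (-20*P + 6*Q) - 7 = -7 - 20*P + 6*Q)
1/(-267 - z(B, t(1))) = 1/(-267 - (-7 - 20*2 + 6*18)) = 1/(-267 - (-7 - 40 + 108)) = 1/(-267 - 1*61) = 1/(-267 - 61) = 1/(-328) = -1/328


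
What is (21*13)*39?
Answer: 10647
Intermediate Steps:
(21*13)*39 = 273*39 = 10647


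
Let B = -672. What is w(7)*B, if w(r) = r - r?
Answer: 0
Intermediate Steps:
w(r) = 0
w(7)*B = 0*(-672) = 0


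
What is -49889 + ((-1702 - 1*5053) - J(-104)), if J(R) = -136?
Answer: -56508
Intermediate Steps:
-49889 + ((-1702 - 1*5053) - J(-104)) = -49889 + ((-1702 - 1*5053) - 1*(-136)) = -49889 + ((-1702 - 5053) + 136) = -49889 + (-6755 + 136) = -49889 - 6619 = -56508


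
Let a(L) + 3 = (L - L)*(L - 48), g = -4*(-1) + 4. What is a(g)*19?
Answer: -57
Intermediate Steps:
g = 8 (g = 4 + 4 = 8)
a(L) = -3 (a(L) = -3 + (L - L)*(L - 48) = -3 + 0*(-48 + L) = -3 + 0 = -3)
a(g)*19 = -3*19 = -57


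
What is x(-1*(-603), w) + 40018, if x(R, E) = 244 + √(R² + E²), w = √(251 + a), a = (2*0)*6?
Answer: 40262 + 2*√90965 ≈ 40865.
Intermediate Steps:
a = 0 (a = 0*6 = 0)
w = √251 (w = √(251 + 0) = √251 ≈ 15.843)
x(R, E) = 244 + √(E² + R²)
x(-1*(-603), w) + 40018 = (244 + √((√251)² + (-1*(-603))²)) + 40018 = (244 + √(251 + 603²)) + 40018 = (244 + √(251 + 363609)) + 40018 = (244 + √363860) + 40018 = (244 + 2*√90965) + 40018 = 40262 + 2*√90965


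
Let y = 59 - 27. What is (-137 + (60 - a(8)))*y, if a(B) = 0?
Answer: -2464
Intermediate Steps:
y = 32
(-137 + (60 - a(8)))*y = (-137 + (60 - 1*0))*32 = (-137 + (60 + 0))*32 = (-137 + 60)*32 = -77*32 = -2464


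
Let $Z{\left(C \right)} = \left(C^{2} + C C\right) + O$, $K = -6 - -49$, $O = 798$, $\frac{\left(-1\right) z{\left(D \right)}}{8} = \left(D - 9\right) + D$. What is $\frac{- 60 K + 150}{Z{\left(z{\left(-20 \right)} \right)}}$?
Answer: $- \frac{1215}{154063} \approx -0.0078864$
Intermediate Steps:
$z{\left(D \right)} = 72 - 16 D$ ($z{\left(D \right)} = - 8 \left(\left(D - 9\right) + D\right) = - 8 \left(\left(-9 + D\right) + D\right) = - 8 \left(-9 + 2 D\right) = 72 - 16 D$)
$K = 43$ ($K = -6 + 49 = 43$)
$Z{\left(C \right)} = 798 + 2 C^{2}$ ($Z{\left(C \right)} = \left(C^{2} + C C\right) + 798 = \left(C^{2} + C^{2}\right) + 798 = 2 C^{2} + 798 = 798 + 2 C^{2}$)
$\frac{- 60 K + 150}{Z{\left(z{\left(-20 \right)} \right)}} = \frac{\left(-60\right) 43 + 150}{798 + 2 \left(72 - -320\right)^{2}} = \frac{-2580 + 150}{798 + 2 \left(72 + 320\right)^{2}} = - \frac{2430}{798 + 2 \cdot 392^{2}} = - \frac{2430}{798 + 2 \cdot 153664} = - \frac{2430}{798 + 307328} = - \frac{2430}{308126} = \left(-2430\right) \frac{1}{308126} = - \frac{1215}{154063}$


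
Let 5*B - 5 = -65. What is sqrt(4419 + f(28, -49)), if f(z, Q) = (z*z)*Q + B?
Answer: I*sqrt(34009) ≈ 184.42*I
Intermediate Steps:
B = -12 (B = 1 + (1/5)*(-65) = 1 - 13 = -12)
f(z, Q) = -12 + Q*z**2 (f(z, Q) = (z*z)*Q - 12 = z**2*Q - 12 = Q*z**2 - 12 = -12 + Q*z**2)
sqrt(4419 + f(28, -49)) = sqrt(4419 + (-12 - 49*28**2)) = sqrt(4419 + (-12 - 49*784)) = sqrt(4419 + (-12 - 38416)) = sqrt(4419 - 38428) = sqrt(-34009) = I*sqrt(34009)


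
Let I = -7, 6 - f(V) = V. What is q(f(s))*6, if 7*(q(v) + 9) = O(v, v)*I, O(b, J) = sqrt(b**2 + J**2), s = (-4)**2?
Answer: -54 - 60*sqrt(2) ≈ -138.85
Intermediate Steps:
s = 16
O(b, J) = sqrt(J**2 + b**2)
f(V) = 6 - V
q(v) = -9 - sqrt(2)*sqrt(v**2) (q(v) = -9 + (sqrt(v**2 + v**2)*(-7))/7 = -9 + (sqrt(2*v**2)*(-7))/7 = -9 + ((sqrt(2)*sqrt(v**2))*(-7))/7 = -9 + (-7*sqrt(2)*sqrt(v**2))/7 = -9 - sqrt(2)*sqrt(v**2))
q(f(s))*6 = (-9 - sqrt(2)*sqrt((6 - 1*16)**2))*6 = (-9 - sqrt(2)*sqrt((6 - 16)**2))*6 = (-9 - sqrt(2)*sqrt((-10)**2))*6 = (-9 - sqrt(2)*sqrt(100))*6 = (-9 - 1*sqrt(2)*10)*6 = (-9 - 10*sqrt(2))*6 = -54 - 60*sqrt(2)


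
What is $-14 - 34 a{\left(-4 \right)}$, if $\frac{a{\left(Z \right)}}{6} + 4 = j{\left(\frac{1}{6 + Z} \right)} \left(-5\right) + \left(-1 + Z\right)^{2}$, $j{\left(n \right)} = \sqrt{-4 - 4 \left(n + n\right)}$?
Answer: $-4298 + 2040 i \sqrt{2} \approx -4298.0 + 2885.0 i$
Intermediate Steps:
$j{\left(n \right)} = \sqrt{-4 - 8 n}$ ($j{\left(n \right)} = \sqrt{-4 - 4 \cdot 2 n} = \sqrt{-4 - 8 n}$)
$a{\left(Z \right)} = -24 - 60 \sqrt{-1 - \frac{2}{6 + Z}} + 6 \left(-1 + Z\right)^{2}$ ($a{\left(Z \right)} = -24 + 6 \left(2 \sqrt{-1 - \frac{2}{6 + Z}} \left(-5\right) + \left(-1 + Z\right)^{2}\right) = -24 + 6 \left(- 10 \sqrt{-1 - \frac{2}{6 + Z}} + \left(-1 + Z\right)^{2}\right) = -24 + 6 \left(\left(-1 + Z\right)^{2} - 10 \sqrt{-1 - \frac{2}{6 + Z}}\right) = -24 - \left(- 6 \left(-1 + Z\right)^{2} + 60 \sqrt{-1 - \frac{2}{6 + Z}}\right) = -24 - 60 \sqrt{-1 - \frac{2}{6 + Z}} + 6 \left(-1 + Z\right)^{2}$)
$-14 - 34 a{\left(-4 \right)} = -14 - 34 \left(-24 - 60 \sqrt{- \frac{8 - 4}{6 - 4}} + 6 \left(-1 - 4\right)^{2}\right) = -14 - 34 \left(-24 - 60 \sqrt{\left(-1\right) \frac{1}{2} \cdot 4} + 6 \left(-5\right)^{2}\right) = -14 - 34 \left(-24 - 60 \sqrt{\left(-1\right) \frac{1}{2} \cdot 4} + 6 \cdot 25\right) = -14 - 34 \left(-24 - 60 \sqrt{-2} + 150\right) = -14 - 34 \left(-24 - 60 i \sqrt{2} + 150\right) = -14 - 34 \left(126 - 60 i \sqrt{2}\right) = -14 - \left(4284 - 2040 i \sqrt{2}\right) = -4298 + 2040 i \sqrt{2}$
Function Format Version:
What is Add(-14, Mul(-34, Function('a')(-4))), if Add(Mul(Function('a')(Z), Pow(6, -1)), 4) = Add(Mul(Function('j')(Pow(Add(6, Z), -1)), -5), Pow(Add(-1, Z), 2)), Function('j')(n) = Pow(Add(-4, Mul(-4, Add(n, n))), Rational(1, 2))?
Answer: Add(-4298, Mul(2040, I, Pow(2, Rational(1, 2)))) ≈ Add(-4298.0, Mul(2885.0, I))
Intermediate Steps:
Function('j')(n) = Pow(Add(-4, Mul(-8, n)), Rational(1, 2)) (Function('j')(n) = Pow(Add(-4, Mul(-4, Mul(2, n))), Rational(1, 2)) = Pow(Add(-4, Mul(-8, n)), Rational(1, 2)))
Function('a')(Z) = Add(-24, Mul(-60, Pow(Add(-1, Mul(-2, Pow(Add(6, Z), -1))), Rational(1, 2))), Mul(6, Pow(Add(-1, Z), 2))) (Function('a')(Z) = Add(-24, Mul(6, Add(Mul(Mul(2, Pow(Add(-1, Mul(-2, Pow(Add(6, Z), -1))), Rational(1, 2))), -5), Pow(Add(-1, Z), 2)))) = Add(-24, Mul(6, Add(Mul(-10, Pow(Add(-1, Mul(-2, Pow(Add(6, Z), -1))), Rational(1, 2))), Pow(Add(-1, Z), 2)))) = Add(-24, Mul(6, Add(Pow(Add(-1, Z), 2), Mul(-10, Pow(Add(-1, Mul(-2, Pow(Add(6, Z), -1))), Rational(1, 2)))))) = Add(-24, Add(Mul(-60, Pow(Add(-1, Mul(-2, Pow(Add(6, Z), -1))), Rational(1, 2))), Mul(6, Pow(Add(-1, Z), 2)))) = Add(-24, Mul(-60, Pow(Add(-1, Mul(-2, Pow(Add(6, Z), -1))), Rational(1, 2))), Mul(6, Pow(Add(-1, Z), 2))))
Add(-14, Mul(-34, Function('a')(-4))) = Add(-14, Mul(-34, Add(-24, Mul(-60, Pow(Mul(-1, Pow(Add(6, -4), -1), Add(8, -4)), Rational(1, 2))), Mul(6, Pow(Add(-1, -4), 2))))) = Add(-14, Mul(-34, Add(-24, Mul(-60, Pow(Mul(-1, Pow(2, -1), 4), Rational(1, 2))), Mul(6, Pow(-5, 2))))) = Add(-14, Mul(-34, Add(-24, Mul(-60, Pow(Mul(-1, Rational(1, 2), 4), Rational(1, 2))), Mul(6, 25)))) = Add(-14, Mul(-34, Add(-24, Mul(-60, Pow(-2, Rational(1, 2))), 150))) = Add(-14, Mul(-34, Add(-24, Mul(-60, Mul(I, Pow(2, Rational(1, 2)))), 150))) = Add(-14, Mul(-34, Add(-24, Mul(-60, I, Pow(2, Rational(1, 2))), 150))) = Add(-14, Mul(-34, Add(126, Mul(-60, I, Pow(2, Rational(1, 2)))))) = Add(-14, Add(-4284, Mul(2040, I, Pow(2, Rational(1, 2))))) = Add(-4298, Mul(2040, I, Pow(2, Rational(1, 2))))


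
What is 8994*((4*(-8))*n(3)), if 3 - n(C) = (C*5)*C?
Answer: 12087936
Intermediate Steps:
n(C) = 3 - 5*C² (n(C) = 3 - C*5*C = 3 - 5*C*C = 3 - 5*C²)
8994*((4*(-8))*n(3)) = 8994*((4*(-8))*(3 - 5*3²)) = 8994*(-32*(3 - 5*9)) = 8994*(-32*(3 - 45)) = 8994*(-32*(-42)) = 8994*1344 = 12087936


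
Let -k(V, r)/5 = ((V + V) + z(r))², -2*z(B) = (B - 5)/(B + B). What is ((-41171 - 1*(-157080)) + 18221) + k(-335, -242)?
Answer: -1979069587125/937024 ≈ -2.1121e+6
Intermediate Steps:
z(B) = -(-5 + B)/(4*B) (z(B) = -(B - 5)/(2*(B + B)) = -(-5 + B)/(2*(2*B)) = -(-5 + B)*1/(2*B)/2 = -(-5 + B)/(4*B))
k(V, r) = -5*(2*V + (5 - r)/(4*r))² (k(V, r) = -5*((V + V) + (5 - r)/(4*r))² = -5*(2*V + (5 - r)/(4*r))²)
((-41171 - 1*(-157080)) + 18221) + k(-335, -242) = ((-41171 - 1*(-157080)) + 18221) - 5/16*(5 - 1*(-242) + 8*(-335)*(-242))²/(-242)² = ((-41171 + 157080) + 18221) - 5/16*1/58564*(5 + 242 + 648560)² = (115909 + 18221) - 5/16*1/58564*648807² = 134130 - 5/16*1/58564*420950523249 = 134130 - 2104752616245/937024 = -1979069587125/937024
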